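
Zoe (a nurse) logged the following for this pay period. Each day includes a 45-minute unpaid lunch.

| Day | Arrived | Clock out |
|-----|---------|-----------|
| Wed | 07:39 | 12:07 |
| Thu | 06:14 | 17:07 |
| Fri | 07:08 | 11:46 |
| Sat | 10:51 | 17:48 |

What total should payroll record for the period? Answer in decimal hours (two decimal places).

23.93 hours

Wed: 07:39–12:07 = 4 h 28 min; less 45 min break → 3 h 43 min
Thu: 06:14–17:07 = 10 h 53 min; less 45 min break → 10 h 8 min
Fri: 07:08–11:46 = 4 h 38 min; less 45 min break → 3 h 53 min
Sat: 10:51–17:48 = 6 h 57 min; less 45 min break → 6 h 12 min
Total: 3 h 43 min + 10 h 8 min + 3 h 53 min + 6 h 12 min = 23 h 56 min.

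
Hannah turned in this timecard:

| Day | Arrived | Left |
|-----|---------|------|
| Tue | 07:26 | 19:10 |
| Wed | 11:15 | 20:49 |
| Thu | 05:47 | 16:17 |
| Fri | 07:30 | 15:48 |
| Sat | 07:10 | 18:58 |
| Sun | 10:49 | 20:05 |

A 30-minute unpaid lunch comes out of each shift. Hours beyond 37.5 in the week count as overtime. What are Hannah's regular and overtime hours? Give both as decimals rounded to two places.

Tue: 07:26–19:10 = 11 h 44 min; less 30 min break → 11 h 14 min
Wed: 11:15–20:49 = 9 h 34 min; less 30 min break → 9 h 4 min
Thu: 05:47–16:17 = 10 h 30 min; less 30 min break → 10 h 0 min
Fri: 07:30–15:48 = 8 h 18 min; less 30 min break → 7 h 48 min
Sat: 07:10–18:58 = 11 h 48 min; less 30 min break → 11 h 18 min
Sun: 10:49–20:05 = 9 h 16 min; less 30 min break → 8 h 46 min
Total worked: 58 h 10 min = 58.17 h.
Threshold 37.5 h → overtime 20 h 40 min, regular 37 h 30 min.

Regular 37.50 hours, overtime 20.67 hours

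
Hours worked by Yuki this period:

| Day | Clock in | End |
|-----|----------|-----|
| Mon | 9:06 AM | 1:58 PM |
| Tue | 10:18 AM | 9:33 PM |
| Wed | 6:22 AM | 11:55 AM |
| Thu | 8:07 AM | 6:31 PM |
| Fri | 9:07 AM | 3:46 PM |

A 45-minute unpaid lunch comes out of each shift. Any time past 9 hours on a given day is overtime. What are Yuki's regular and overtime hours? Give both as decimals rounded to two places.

Regular 32.82 hours, overtime 2.15 hours

Mon: 9:06 AM–1:58 PM = 4 h 52 min; less 45 min break → 4 h 7 min
Tue: 10:18 AM–9:33 PM = 11 h 15 min; less 45 min break → 10 h 30 min
Wed: 6:22 AM–11:55 AM = 5 h 33 min; less 45 min break → 4 h 48 min
Thu: 8:07 AM–6:31 PM = 10 h 24 min; less 45 min break → 9 h 39 min
Fri: 9:07 AM–3:46 PM = 6 h 39 min; less 45 min break → 5 h 54 min
Mon reg 4 h 7 min / OT 0 h 0 min; Tue reg 9 h 0 min / OT 1 h 30 min; Wed reg 4 h 48 min / OT 0 h 0 min; Thu reg 9 h 0 min / OT 0 h 39 min; Fri reg 5 h 54 min / OT 0 h 0 min.
Totals: regular 32 h 49 min, overtime 2 h 9 min.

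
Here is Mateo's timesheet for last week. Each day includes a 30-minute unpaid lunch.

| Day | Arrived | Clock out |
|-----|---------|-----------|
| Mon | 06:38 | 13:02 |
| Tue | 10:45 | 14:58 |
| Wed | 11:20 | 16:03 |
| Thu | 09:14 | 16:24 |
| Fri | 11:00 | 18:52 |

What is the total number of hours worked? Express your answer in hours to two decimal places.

27.87 hours

Mon: 06:38–13:02 = 6 h 24 min; less 30 min break → 5 h 54 min
Tue: 10:45–14:58 = 4 h 13 min; less 30 min break → 3 h 43 min
Wed: 11:20–16:03 = 4 h 43 min; less 30 min break → 4 h 13 min
Thu: 09:14–16:24 = 7 h 10 min; less 30 min break → 6 h 40 min
Fri: 11:00–18:52 = 7 h 52 min; less 30 min break → 7 h 22 min
Total: 5 h 54 min + 3 h 43 min + 4 h 13 min + 6 h 40 min + 7 h 22 min = 27 h 52 min.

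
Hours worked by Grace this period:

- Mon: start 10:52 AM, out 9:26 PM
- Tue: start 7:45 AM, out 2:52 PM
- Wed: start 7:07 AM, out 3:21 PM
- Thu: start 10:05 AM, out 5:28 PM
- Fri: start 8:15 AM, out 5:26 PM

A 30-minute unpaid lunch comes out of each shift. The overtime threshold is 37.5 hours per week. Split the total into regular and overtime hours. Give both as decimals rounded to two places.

Regular 37.50 hours, overtime 2.48 hours

Mon: 10:52 AM–9:26 PM = 10 h 34 min; less 30 min break → 10 h 4 min
Tue: 7:45 AM–2:52 PM = 7 h 7 min; less 30 min break → 6 h 37 min
Wed: 7:07 AM–3:21 PM = 8 h 14 min; less 30 min break → 7 h 44 min
Thu: 10:05 AM–5:28 PM = 7 h 23 min; less 30 min break → 6 h 53 min
Fri: 8:15 AM–5:26 PM = 9 h 11 min; less 30 min break → 8 h 41 min
Total worked: 39 h 59 min = 39.98 h.
Threshold 37.5 h → overtime 2 h 29 min, regular 37 h 30 min.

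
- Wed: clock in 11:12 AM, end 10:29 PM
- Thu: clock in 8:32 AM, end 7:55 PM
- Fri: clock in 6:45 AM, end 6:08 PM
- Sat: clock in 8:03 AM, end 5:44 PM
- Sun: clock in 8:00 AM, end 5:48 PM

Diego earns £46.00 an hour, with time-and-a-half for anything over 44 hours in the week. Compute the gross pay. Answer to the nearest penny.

£2681.80

Wed: 11:12 AM–10:29 PM = 11 h 17 min
Thu: 8:32 AM–7:55 PM = 11 h 23 min
Fri: 6:45 AM–6:08 PM = 11 h 23 min
Sat: 8:03 AM–5:44 PM = 9 h 41 min
Sun: 8:00 AM–5:48 PM = 9 h 48 min
Total worked: 53 h 32 min = 3212 min.
Regular 44 h 0 min = 2640 min at £46.00/h; overtime 9 h 32 min = 572 min at £69.00/h.
Pay = (2640 × £46.00 + 572 × £69.00) ÷ 60 = £2681.80.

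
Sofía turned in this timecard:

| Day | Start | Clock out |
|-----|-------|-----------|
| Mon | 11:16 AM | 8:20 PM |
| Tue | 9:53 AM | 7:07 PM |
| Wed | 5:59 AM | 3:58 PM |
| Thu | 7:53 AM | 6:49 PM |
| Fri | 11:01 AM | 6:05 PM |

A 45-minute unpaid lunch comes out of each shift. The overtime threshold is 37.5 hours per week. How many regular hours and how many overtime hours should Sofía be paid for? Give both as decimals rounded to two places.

Mon: 11:16 AM–8:20 PM = 9 h 4 min; less 45 min break → 8 h 19 min
Tue: 9:53 AM–7:07 PM = 9 h 14 min; less 45 min break → 8 h 29 min
Wed: 5:59 AM–3:58 PM = 9 h 59 min; less 45 min break → 9 h 14 min
Thu: 7:53 AM–6:49 PM = 10 h 56 min; less 45 min break → 10 h 11 min
Fri: 11:01 AM–6:05 PM = 7 h 4 min; less 45 min break → 6 h 19 min
Total worked: 42 h 32 min = 42.53 h.
Threshold 37.5 h → overtime 5 h 2 min, regular 37 h 30 min.

Regular 37.50 hours, overtime 5.03 hours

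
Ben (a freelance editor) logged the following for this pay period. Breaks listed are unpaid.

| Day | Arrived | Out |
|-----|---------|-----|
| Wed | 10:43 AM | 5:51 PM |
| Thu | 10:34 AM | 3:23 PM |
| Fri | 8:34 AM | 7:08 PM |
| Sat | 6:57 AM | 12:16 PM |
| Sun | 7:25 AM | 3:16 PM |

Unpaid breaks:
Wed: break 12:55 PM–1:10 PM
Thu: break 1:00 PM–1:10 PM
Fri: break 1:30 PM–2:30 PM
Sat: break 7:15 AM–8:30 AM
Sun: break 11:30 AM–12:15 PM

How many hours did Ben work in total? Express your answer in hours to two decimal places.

Wed: 10:43 AM–5:51 PM = 7 h 8 min; less 15 min break → 6 h 53 min
Thu: 10:34 AM–3:23 PM = 4 h 49 min; less 10 min break → 4 h 39 min
Fri: 8:34 AM–7:08 PM = 10 h 34 min; less 60 min break → 9 h 34 min
Sat: 6:57 AM–12:16 PM = 5 h 19 min; less 75 min break → 4 h 4 min
Sun: 7:25 AM–3:16 PM = 7 h 51 min; less 45 min break → 7 h 6 min
Total: 6 h 53 min + 4 h 39 min + 9 h 34 min + 4 h 4 min + 7 h 6 min = 32 h 16 min.

32.27 hours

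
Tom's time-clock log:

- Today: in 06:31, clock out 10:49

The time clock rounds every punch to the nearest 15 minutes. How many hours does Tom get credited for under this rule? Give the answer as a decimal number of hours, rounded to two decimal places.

4.25 hours

Today: in 06:31→06:30, out 10:49→10:45; 4 h 15 min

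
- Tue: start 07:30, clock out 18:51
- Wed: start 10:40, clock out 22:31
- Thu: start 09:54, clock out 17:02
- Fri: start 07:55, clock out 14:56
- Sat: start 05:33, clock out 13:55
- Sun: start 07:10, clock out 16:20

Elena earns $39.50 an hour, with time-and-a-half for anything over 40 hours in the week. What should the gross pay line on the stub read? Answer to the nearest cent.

Tue: 07:30–18:51 = 11 h 21 min
Wed: 10:40–22:31 = 11 h 51 min
Thu: 09:54–17:02 = 7 h 8 min
Fri: 07:55–14:56 = 7 h 1 min
Sat: 05:33–13:55 = 8 h 22 min
Sun: 07:10–16:20 = 9 h 10 min
Total worked: 54 h 53 min = 3293 min.
Regular 40 h 0 min = 2400 min at $39.50/h; overtime 14 h 53 min = 893 min at $59.25/h.
Pay = (2400 × $39.50 + 893 × $59.25) ÷ 60 = $2461.84.

$2461.84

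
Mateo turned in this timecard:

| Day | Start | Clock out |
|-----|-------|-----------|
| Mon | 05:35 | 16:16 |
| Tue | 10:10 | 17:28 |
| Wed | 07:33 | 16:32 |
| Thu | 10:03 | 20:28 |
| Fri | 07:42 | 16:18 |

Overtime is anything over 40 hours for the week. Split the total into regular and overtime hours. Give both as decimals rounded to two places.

Mon: 05:35–16:16 = 10 h 41 min
Tue: 10:10–17:28 = 7 h 18 min
Wed: 07:33–16:32 = 8 h 59 min
Thu: 10:03–20:28 = 10 h 25 min
Fri: 07:42–16:18 = 8 h 36 min
Total worked: 45 h 59 min = 45.98 h.
Threshold 40 h → overtime 5 h 59 min, regular 40 h 0 min.

Regular 40.00 hours, overtime 5.98 hours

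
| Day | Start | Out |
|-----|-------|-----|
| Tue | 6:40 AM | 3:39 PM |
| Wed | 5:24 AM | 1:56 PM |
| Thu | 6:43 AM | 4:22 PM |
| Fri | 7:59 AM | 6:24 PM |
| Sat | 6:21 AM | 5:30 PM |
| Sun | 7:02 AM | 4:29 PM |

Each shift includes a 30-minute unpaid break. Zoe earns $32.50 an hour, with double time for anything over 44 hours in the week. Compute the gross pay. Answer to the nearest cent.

Tue: 6:40 AM–3:39 PM = 8 h 59 min; less 30 min break → 8 h 29 min
Wed: 5:24 AM–1:56 PM = 8 h 32 min; less 30 min break → 8 h 2 min
Thu: 6:43 AM–4:22 PM = 9 h 39 min; less 30 min break → 9 h 9 min
Fri: 7:59 AM–6:24 PM = 10 h 25 min; less 30 min break → 9 h 55 min
Sat: 6:21 AM–5:30 PM = 11 h 9 min; less 30 min break → 10 h 39 min
Sun: 7:02 AM–4:29 PM = 9 h 27 min; less 30 min break → 8 h 57 min
Total worked: 55 h 11 min = 3311 min.
Regular 44 h 0 min = 2640 min at $32.50/h; overtime 11 h 11 min = 671 min at $65.00/h.
Pay = (2640 × $32.50 + 671 × $65.00) ÷ 60 = $2156.92.

$2156.92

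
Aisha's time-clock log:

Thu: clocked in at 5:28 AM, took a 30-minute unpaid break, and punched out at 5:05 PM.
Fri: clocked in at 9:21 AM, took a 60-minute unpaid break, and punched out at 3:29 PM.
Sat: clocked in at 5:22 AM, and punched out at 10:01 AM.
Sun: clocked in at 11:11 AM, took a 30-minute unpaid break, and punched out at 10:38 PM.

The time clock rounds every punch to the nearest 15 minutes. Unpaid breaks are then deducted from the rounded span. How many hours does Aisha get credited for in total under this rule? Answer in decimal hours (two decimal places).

Thu: in 5:28 AM→5:30 AM, out 5:05 PM→5:00 PM; 11 h 30 min − 30 min = 11 h 0 min
Fri: in 9:21 AM→9:15 AM, out 3:29 PM→3:30 PM; 6 h 15 min − 60 min = 5 h 15 min
Sat: in 5:22 AM→5:15 AM, out 10:01 AM→10:00 AM; 4 h 45 min
Sun: in 11:11 AM→11:15 AM, out 10:38 PM→10:45 PM; 11 h 30 min − 30 min = 11 h 0 min
Total credited: 32 h 0 min.

32.00 hours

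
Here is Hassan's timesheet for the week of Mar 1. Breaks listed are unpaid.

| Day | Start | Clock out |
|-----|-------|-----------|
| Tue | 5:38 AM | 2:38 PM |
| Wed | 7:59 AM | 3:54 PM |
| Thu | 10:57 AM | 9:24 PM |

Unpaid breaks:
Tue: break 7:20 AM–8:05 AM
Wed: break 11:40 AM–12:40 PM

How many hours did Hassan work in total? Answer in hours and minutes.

Tue: 5:38 AM–2:38 PM = 9 h 0 min; less 45 min break → 8 h 15 min
Wed: 7:59 AM–3:54 PM = 7 h 55 min; less 60 min break → 6 h 55 min
Thu: 10:57 AM–9:24 PM = 10 h 27 min
Total: 8 h 15 min + 6 h 55 min + 10 h 27 min = 25 h 37 min.

25 h 37 min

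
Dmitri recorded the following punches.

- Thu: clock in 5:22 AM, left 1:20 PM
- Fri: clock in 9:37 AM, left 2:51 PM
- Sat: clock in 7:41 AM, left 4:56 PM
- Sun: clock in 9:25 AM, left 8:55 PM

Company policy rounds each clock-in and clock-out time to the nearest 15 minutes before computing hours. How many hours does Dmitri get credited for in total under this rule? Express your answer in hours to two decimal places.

34.00 hours

Thu: in 5:22 AM→5:15 AM, out 1:20 PM→1:15 PM; 8 h 0 min
Fri: in 9:37 AM→9:30 AM, out 2:51 PM→2:45 PM; 5 h 15 min
Sat: in 7:41 AM→7:45 AM, out 4:56 PM→5:00 PM; 9 h 15 min
Sun: in 9:25 AM→9:30 AM, out 8:55 PM→9:00 PM; 11 h 30 min
Total credited: 34 h 0 min.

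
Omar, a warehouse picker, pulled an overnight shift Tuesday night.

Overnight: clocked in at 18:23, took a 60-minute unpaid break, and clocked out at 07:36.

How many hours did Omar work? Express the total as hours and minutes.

12 h 13 min

Overnight: 18:23 → midnight = 5 h 37 min; midnight → 07:36 = 7 h 36 min; span 13 h 13 min; less 60 min break → 12 h 13 min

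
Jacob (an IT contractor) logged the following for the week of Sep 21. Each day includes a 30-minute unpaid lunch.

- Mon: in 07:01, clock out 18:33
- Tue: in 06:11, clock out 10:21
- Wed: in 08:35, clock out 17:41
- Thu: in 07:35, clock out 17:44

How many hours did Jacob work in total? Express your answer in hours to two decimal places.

32.95 hours

Mon: 07:01–18:33 = 11 h 32 min; less 30 min break → 11 h 2 min
Tue: 06:11–10:21 = 4 h 10 min; less 30 min break → 3 h 40 min
Wed: 08:35–17:41 = 9 h 6 min; less 30 min break → 8 h 36 min
Thu: 07:35–17:44 = 10 h 9 min; less 30 min break → 9 h 39 min
Total: 11 h 2 min + 3 h 40 min + 8 h 36 min + 9 h 39 min = 32 h 57 min.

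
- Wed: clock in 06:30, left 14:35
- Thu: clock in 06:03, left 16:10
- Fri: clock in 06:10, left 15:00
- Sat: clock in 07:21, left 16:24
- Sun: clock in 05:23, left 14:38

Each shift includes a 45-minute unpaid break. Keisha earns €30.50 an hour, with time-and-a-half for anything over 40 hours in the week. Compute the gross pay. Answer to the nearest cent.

Wed: 06:30–14:35 = 8 h 5 min; less 45 min break → 7 h 20 min
Thu: 06:03–16:10 = 10 h 7 min; less 45 min break → 9 h 22 min
Fri: 06:10–15:00 = 8 h 50 min; less 45 min break → 8 h 5 min
Sat: 07:21–16:24 = 9 h 3 min; less 45 min break → 8 h 18 min
Sun: 05:23–14:38 = 9 h 15 min; less 45 min break → 8 h 30 min
Total worked: 41 h 35 min = 2495 min.
Regular 40 h 0 min = 2400 min at €30.50/h; overtime 1 h 35 min = 95 min at €45.75/h.
Pay = (2400 × €30.50 + 95 × €45.75) ÷ 60 = €1292.44.

€1292.44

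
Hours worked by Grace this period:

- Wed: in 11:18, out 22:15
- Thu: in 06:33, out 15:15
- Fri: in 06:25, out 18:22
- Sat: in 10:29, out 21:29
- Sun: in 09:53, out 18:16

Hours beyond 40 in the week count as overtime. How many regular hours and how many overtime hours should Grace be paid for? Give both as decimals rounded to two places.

Regular 40.00 hours, overtime 10.98 hours

Wed: 11:18–22:15 = 10 h 57 min
Thu: 06:33–15:15 = 8 h 42 min
Fri: 06:25–18:22 = 11 h 57 min
Sat: 10:29–21:29 = 11 h 0 min
Sun: 09:53–18:16 = 8 h 23 min
Total worked: 50 h 59 min = 50.98 h.
Threshold 40 h → overtime 10 h 59 min, regular 40 h 0 min.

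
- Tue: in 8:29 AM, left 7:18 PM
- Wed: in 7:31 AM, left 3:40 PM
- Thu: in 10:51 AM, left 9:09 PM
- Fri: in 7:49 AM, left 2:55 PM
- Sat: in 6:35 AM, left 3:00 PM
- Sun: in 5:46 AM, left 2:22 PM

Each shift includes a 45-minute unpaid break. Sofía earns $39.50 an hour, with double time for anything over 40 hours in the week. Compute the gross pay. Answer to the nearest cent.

$2281.78

Tue: 8:29 AM–7:18 PM = 10 h 49 min; less 45 min break → 10 h 4 min
Wed: 7:31 AM–3:40 PM = 8 h 9 min; less 45 min break → 7 h 24 min
Thu: 10:51 AM–9:09 PM = 10 h 18 min; less 45 min break → 9 h 33 min
Fri: 7:49 AM–2:55 PM = 7 h 6 min; less 45 min break → 6 h 21 min
Sat: 6:35 AM–3:00 PM = 8 h 25 min; less 45 min break → 7 h 40 min
Sun: 5:46 AM–2:22 PM = 8 h 36 min; less 45 min break → 7 h 51 min
Total worked: 48 h 53 min = 2933 min.
Regular 40 h 0 min = 2400 min at $39.50/h; overtime 8 h 53 min = 533 min at $79.00/h.
Pay = (2400 × $39.50 + 533 × $79.00) ÷ 60 = $2281.78.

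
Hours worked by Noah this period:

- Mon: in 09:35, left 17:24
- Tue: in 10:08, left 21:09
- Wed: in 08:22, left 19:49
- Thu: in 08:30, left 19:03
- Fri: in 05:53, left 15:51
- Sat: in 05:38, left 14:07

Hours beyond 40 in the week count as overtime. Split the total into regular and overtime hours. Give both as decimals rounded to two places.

Regular 40.00 hours, overtime 19.28 hours

Mon: 09:35–17:24 = 7 h 49 min
Tue: 10:08–21:09 = 11 h 1 min
Wed: 08:22–19:49 = 11 h 27 min
Thu: 08:30–19:03 = 10 h 33 min
Fri: 05:53–15:51 = 9 h 58 min
Sat: 05:38–14:07 = 8 h 29 min
Total worked: 59 h 17 min = 59.28 h.
Threshold 40 h → overtime 19 h 17 min, regular 40 h 0 min.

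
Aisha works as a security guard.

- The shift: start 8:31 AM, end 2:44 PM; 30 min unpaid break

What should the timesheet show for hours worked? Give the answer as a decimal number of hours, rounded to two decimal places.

5.72 hours

The shift: 8:31 AM–2:44 PM = 6 h 13 min; less 30 min break → 5 h 43 min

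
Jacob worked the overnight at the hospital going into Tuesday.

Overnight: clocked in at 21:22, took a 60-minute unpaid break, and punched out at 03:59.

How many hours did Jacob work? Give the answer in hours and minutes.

Overnight: 21:22 → midnight = 2 h 38 min; midnight → 03:59 = 3 h 59 min; span 6 h 37 min; less 60 min break → 5 h 37 min

5 h 37 min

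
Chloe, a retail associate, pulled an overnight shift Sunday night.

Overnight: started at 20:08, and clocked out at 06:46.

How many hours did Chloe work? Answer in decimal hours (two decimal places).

Overnight: 20:08 → midnight = 3 h 52 min; midnight → 06:46 = 6 h 46 min; span 10 h 38 min

10.63 hours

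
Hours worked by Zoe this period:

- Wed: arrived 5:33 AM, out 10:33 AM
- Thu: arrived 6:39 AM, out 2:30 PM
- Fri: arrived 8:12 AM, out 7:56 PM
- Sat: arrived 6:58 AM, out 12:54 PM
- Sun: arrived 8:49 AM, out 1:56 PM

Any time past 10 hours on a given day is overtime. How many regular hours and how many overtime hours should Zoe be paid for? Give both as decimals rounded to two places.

Wed: 5:33 AM–10:33 AM = 5 h 0 min
Thu: 6:39 AM–2:30 PM = 7 h 51 min
Fri: 8:12 AM–7:56 PM = 11 h 44 min
Sat: 6:58 AM–12:54 PM = 5 h 56 min
Sun: 8:49 AM–1:56 PM = 5 h 7 min
Wed reg 5 h 0 min / OT 0 h 0 min; Thu reg 7 h 51 min / OT 0 h 0 min; Fri reg 10 h 0 min / OT 1 h 44 min; Sat reg 5 h 56 min / OT 0 h 0 min; Sun reg 5 h 7 min / OT 0 h 0 min.
Totals: regular 33 h 54 min, overtime 1 h 44 min.

Regular 33.90 hours, overtime 1.73 hours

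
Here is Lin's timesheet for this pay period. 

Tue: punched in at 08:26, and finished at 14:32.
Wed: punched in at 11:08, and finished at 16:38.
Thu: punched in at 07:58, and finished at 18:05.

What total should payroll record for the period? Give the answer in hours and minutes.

21 h 43 min

Tue: 08:26–14:32 = 6 h 6 min
Wed: 11:08–16:38 = 5 h 30 min
Thu: 07:58–18:05 = 10 h 7 min
Total: 6 h 6 min + 5 h 30 min + 10 h 7 min = 21 h 43 min.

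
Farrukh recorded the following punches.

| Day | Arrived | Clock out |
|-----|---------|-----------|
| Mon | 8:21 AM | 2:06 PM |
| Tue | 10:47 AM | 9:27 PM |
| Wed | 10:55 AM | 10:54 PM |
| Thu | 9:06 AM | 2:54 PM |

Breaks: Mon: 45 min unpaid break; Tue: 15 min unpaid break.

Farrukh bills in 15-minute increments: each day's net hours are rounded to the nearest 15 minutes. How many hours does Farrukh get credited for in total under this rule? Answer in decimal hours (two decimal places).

33.25 hours

Mon: 8:21 AM–2:06 PM = 5 h 45 min − 45 min = 5 h 0 min → rounds to 5 h 0 min
Tue: 10:47 AM–9:27 PM = 10 h 40 min − 15 min = 10 h 25 min → rounds to 10 h 30 min
Wed: 10:55 AM–10:54 PM = 11 h 59 min → rounds to 12 h 0 min
Thu: 9:06 AM–2:54 PM = 5 h 48 min → rounds to 5 h 45 min
Total credited: 33 h 15 min.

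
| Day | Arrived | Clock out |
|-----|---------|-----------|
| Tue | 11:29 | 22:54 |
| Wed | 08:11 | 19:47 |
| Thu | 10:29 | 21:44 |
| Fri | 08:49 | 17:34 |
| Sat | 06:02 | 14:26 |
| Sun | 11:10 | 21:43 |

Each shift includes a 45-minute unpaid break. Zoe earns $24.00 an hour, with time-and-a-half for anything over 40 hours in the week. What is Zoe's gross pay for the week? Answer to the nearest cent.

Tue: 11:29–22:54 = 11 h 25 min; less 45 min break → 10 h 40 min
Wed: 08:11–19:47 = 11 h 36 min; less 45 min break → 10 h 51 min
Thu: 10:29–21:44 = 11 h 15 min; less 45 min break → 10 h 30 min
Fri: 08:49–17:34 = 8 h 45 min; less 45 min break → 8 h 0 min
Sat: 06:02–14:26 = 8 h 24 min; less 45 min break → 7 h 39 min
Sun: 11:10–21:43 = 10 h 33 min; less 45 min break → 9 h 48 min
Total worked: 57 h 28 min = 3448 min.
Regular 40 h 0 min = 2400 min at $24.00/h; overtime 17 h 28 min = 1048 min at $36.00/h.
Pay = (2400 × $24.00 + 1048 × $36.00) ÷ 60 = $1588.80.

$1588.80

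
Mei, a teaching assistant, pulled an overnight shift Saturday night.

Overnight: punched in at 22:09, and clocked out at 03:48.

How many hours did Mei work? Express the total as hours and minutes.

Overnight: 22:09 → midnight = 1 h 51 min; midnight → 03:48 = 3 h 48 min; span 5 h 39 min

5 h 39 min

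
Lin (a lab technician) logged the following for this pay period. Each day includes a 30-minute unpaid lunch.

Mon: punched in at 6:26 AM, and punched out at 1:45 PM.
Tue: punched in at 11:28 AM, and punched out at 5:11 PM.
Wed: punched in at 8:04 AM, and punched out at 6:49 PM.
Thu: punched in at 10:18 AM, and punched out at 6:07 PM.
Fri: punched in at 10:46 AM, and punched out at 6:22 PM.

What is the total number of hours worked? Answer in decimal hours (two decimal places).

Mon: 6:26 AM–1:45 PM = 7 h 19 min; less 30 min break → 6 h 49 min
Tue: 11:28 AM–5:11 PM = 5 h 43 min; less 30 min break → 5 h 13 min
Wed: 8:04 AM–6:49 PM = 10 h 45 min; less 30 min break → 10 h 15 min
Thu: 10:18 AM–6:07 PM = 7 h 49 min; less 30 min break → 7 h 19 min
Fri: 10:46 AM–6:22 PM = 7 h 36 min; less 30 min break → 7 h 6 min
Total: 6 h 49 min + 5 h 13 min + 10 h 15 min + 7 h 19 min + 7 h 6 min = 36 h 42 min.

36.70 hours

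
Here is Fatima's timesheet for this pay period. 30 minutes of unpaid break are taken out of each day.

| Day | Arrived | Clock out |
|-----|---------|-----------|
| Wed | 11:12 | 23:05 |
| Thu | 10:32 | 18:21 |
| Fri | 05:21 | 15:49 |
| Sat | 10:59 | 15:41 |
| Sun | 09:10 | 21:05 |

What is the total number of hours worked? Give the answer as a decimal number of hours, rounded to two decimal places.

Wed: 11:12–23:05 = 11 h 53 min; less 30 min break → 11 h 23 min
Thu: 10:32–18:21 = 7 h 49 min; less 30 min break → 7 h 19 min
Fri: 05:21–15:49 = 10 h 28 min; less 30 min break → 9 h 58 min
Sat: 10:59–15:41 = 4 h 42 min; less 30 min break → 4 h 12 min
Sun: 09:10–21:05 = 11 h 55 min; less 30 min break → 11 h 25 min
Total: 11 h 23 min + 7 h 19 min + 9 h 58 min + 4 h 12 min + 11 h 25 min = 44 h 17 min.

44.28 hours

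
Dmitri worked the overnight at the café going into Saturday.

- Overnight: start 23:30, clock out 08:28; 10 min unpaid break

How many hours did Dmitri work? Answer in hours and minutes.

8 h 48 min

Overnight: 23:30 → midnight = 0 h 30 min; midnight → 08:28 = 8 h 28 min; span 8 h 58 min; less 10 min break → 8 h 48 min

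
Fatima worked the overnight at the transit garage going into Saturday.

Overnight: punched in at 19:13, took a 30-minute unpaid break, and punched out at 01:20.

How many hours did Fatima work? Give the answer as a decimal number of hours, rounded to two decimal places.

Overnight: 19:13 → midnight = 4 h 47 min; midnight → 01:20 = 1 h 20 min; span 6 h 7 min; less 30 min break → 5 h 37 min

5.62 hours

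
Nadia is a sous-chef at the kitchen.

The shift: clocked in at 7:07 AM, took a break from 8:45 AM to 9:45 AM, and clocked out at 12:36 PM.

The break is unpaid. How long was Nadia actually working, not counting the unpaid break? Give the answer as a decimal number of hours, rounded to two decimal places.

4.48 hours

The shift: 7:07 AM–12:36 PM = 5 h 29 min; less 60 min break → 4 h 29 min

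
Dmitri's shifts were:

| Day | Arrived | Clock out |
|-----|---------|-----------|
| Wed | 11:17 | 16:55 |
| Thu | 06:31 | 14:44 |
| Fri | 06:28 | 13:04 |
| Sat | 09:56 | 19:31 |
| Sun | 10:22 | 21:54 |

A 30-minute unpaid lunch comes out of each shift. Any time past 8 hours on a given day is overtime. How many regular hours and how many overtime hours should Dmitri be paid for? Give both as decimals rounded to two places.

Regular 34.95 hours, overtime 4.12 hours

Wed: 11:17–16:55 = 5 h 38 min; less 30 min break → 5 h 8 min
Thu: 06:31–14:44 = 8 h 13 min; less 30 min break → 7 h 43 min
Fri: 06:28–13:04 = 6 h 36 min; less 30 min break → 6 h 6 min
Sat: 09:56–19:31 = 9 h 35 min; less 30 min break → 9 h 5 min
Sun: 10:22–21:54 = 11 h 32 min; less 30 min break → 11 h 2 min
Wed reg 5 h 8 min / OT 0 h 0 min; Thu reg 7 h 43 min / OT 0 h 0 min; Fri reg 6 h 6 min / OT 0 h 0 min; Sat reg 8 h 0 min / OT 1 h 5 min; Sun reg 8 h 0 min / OT 3 h 2 min.
Totals: regular 34 h 57 min, overtime 4 h 7 min.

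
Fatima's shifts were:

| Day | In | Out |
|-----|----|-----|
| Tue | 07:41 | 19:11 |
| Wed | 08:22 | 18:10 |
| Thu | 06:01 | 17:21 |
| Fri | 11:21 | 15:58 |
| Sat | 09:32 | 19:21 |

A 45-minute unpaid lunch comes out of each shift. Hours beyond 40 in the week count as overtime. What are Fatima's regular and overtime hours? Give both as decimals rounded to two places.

Tue: 07:41–19:11 = 11 h 30 min; less 45 min break → 10 h 45 min
Wed: 08:22–18:10 = 9 h 48 min; less 45 min break → 9 h 3 min
Thu: 06:01–17:21 = 11 h 20 min; less 45 min break → 10 h 35 min
Fri: 11:21–15:58 = 4 h 37 min; less 45 min break → 3 h 52 min
Sat: 09:32–19:21 = 9 h 49 min; less 45 min break → 9 h 4 min
Total worked: 43 h 19 min = 43.32 h.
Threshold 40 h → overtime 3 h 19 min, regular 40 h 0 min.

Regular 40.00 hours, overtime 3.32 hours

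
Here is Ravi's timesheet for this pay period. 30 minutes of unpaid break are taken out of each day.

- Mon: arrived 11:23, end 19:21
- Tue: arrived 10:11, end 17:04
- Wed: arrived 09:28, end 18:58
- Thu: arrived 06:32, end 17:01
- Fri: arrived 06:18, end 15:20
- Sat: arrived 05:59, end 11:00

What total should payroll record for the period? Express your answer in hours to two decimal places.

45.88 hours

Mon: 11:23–19:21 = 7 h 58 min; less 30 min break → 7 h 28 min
Tue: 10:11–17:04 = 6 h 53 min; less 30 min break → 6 h 23 min
Wed: 09:28–18:58 = 9 h 30 min; less 30 min break → 9 h 0 min
Thu: 06:32–17:01 = 10 h 29 min; less 30 min break → 9 h 59 min
Fri: 06:18–15:20 = 9 h 2 min; less 30 min break → 8 h 32 min
Sat: 05:59–11:00 = 5 h 1 min; less 30 min break → 4 h 31 min
Total: 7 h 28 min + 6 h 23 min + 9 h 0 min + 9 h 59 min + 8 h 32 min + 4 h 31 min = 45 h 53 min.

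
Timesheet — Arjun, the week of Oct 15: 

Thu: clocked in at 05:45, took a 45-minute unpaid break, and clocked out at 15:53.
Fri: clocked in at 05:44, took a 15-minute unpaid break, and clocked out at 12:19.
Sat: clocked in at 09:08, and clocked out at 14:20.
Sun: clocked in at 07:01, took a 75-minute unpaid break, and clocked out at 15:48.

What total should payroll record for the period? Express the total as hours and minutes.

28 h 27 min

Thu: 05:45–15:53 = 10 h 8 min; less 45 min break → 9 h 23 min
Fri: 05:44–12:19 = 6 h 35 min; less 15 min break → 6 h 20 min
Sat: 09:08–14:20 = 5 h 12 min
Sun: 07:01–15:48 = 8 h 47 min; less 75 min break → 7 h 32 min
Total: 9 h 23 min + 6 h 20 min + 5 h 12 min + 7 h 32 min = 28 h 27 min.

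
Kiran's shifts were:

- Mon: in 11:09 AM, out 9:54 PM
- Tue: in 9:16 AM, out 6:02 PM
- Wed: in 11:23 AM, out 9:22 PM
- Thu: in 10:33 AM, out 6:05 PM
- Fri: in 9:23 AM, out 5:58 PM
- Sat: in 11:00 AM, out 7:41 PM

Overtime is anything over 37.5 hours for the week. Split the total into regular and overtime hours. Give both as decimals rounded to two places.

Regular 37.50 hours, overtime 16.80 hours

Mon: 11:09 AM–9:54 PM = 10 h 45 min
Tue: 9:16 AM–6:02 PM = 8 h 46 min
Wed: 11:23 AM–9:22 PM = 9 h 59 min
Thu: 10:33 AM–6:05 PM = 7 h 32 min
Fri: 9:23 AM–5:58 PM = 8 h 35 min
Sat: 11:00 AM–7:41 PM = 8 h 41 min
Total worked: 54 h 18 min = 54.30 h.
Threshold 37.5 h → overtime 16 h 48 min, regular 37 h 30 min.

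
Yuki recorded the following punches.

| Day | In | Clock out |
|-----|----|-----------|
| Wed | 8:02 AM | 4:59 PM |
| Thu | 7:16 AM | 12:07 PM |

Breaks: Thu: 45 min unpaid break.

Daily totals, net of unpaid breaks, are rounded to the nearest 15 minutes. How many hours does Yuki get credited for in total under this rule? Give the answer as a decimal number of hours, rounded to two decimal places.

Wed: 8:02 AM–4:59 PM = 8 h 57 min → rounds to 9 h 0 min
Thu: 7:16 AM–12:07 PM = 4 h 51 min − 45 min = 4 h 6 min → rounds to 4 h 0 min
Total credited: 13 h 0 min.

13.00 hours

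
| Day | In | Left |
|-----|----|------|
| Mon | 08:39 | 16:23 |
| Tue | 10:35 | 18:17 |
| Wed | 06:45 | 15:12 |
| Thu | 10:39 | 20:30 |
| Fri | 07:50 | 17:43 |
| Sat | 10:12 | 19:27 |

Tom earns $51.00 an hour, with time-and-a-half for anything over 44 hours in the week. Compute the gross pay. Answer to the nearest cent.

Mon: 08:39–16:23 = 7 h 44 min
Tue: 10:35–18:17 = 7 h 42 min
Wed: 06:45–15:12 = 8 h 27 min
Thu: 10:39–20:30 = 9 h 51 min
Fri: 07:50–17:43 = 9 h 53 min
Sat: 10:12–19:27 = 9 h 15 min
Total worked: 52 h 52 min = 3172 min.
Regular 44 h 0 min = 2640 min at $51.00/h; overtime 8 h 52 min = 532 min at $76.50/h.
Pay = (2640 × $51.00 + 532 × $76.50) ÷ 60 = $2922.30.

$2922.30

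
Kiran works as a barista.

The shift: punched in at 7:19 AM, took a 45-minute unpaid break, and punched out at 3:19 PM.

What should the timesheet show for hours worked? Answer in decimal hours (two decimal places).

The shift: 7:19 AM–3:19 PM = 8 h 0 min; less 45 min break → 7 h 15 min

7.25 hours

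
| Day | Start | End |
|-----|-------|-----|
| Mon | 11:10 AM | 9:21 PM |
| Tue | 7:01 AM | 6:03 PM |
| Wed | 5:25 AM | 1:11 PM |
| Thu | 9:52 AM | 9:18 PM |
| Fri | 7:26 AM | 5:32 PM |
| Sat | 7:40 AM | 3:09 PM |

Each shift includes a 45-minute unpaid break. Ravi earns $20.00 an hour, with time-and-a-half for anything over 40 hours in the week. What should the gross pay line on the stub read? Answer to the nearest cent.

Mon: 11:10 AM–9:21 PM = 10 h 11 min; less 45 min break → 9 h 26 min
Tue: 7:01 AM–6:03 PM = 11 h 2 min; less 45 min break → 10 h 17 min
Wed: 5:25 AM–1:11 PM = 7 h 46 min; less 45 min break → 7 h 1 min
Thu: 9:52 AM–9:18 PM = 11 h 26 min; less 45 min break → 10 h 41 min
Fri: 7:26 AM–5:32 PM = 10 h 6 min; less 45 min break → 9 h 21 min
Sat: 7:40 AM–3:09 PM = 7 h 29 min; less 45 min break → 6 h 44 min
Total worked: 53 h 30 min = 3210 min.
Regular 40 h 0 min = 2400 min at $20.00/h; overtime 13 h 30 min = 810 min at $30.00/h.
Pay = (2400 × $20.00 + 810 × $30.00) ÷ 60 = $1205.00.

$1205.00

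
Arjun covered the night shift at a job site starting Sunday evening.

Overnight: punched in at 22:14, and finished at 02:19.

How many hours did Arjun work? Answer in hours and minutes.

Overnight: 22:14 → midnight = 1 h 46 min; midnight → 02:19 = 2 h 19 min; span 4 h 5 min

4 h 5 min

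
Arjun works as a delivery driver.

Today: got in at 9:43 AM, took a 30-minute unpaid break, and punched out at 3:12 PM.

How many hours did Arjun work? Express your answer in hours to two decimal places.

Today: 9:43 AM–3:12 PM = 5 h 29 min; less 30 min break → 4 h 59 min

4.98 hours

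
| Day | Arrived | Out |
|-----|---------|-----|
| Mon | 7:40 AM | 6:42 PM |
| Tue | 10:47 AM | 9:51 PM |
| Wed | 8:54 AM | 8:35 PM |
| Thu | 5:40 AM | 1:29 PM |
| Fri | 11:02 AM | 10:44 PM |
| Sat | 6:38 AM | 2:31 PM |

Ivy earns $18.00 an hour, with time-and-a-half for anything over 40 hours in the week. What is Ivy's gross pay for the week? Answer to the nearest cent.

Mon: 7:40 AM–6:42 PM = 11 h 2 min
Tue: 10:47 AM–9:51 PM = 11 h 4 min
Wed: 8:54 AM–8:35 PM = 11 h 41 min
Thu: 5:40 AM–1:29 PM = 7 h 49 min
Fri: 11:02 AM–10:44 PM = 11 h 42 min
Sat: 6:38 AM–2:31 PM = 7 h 53 min
Total worked: 61 h 11 min = 3671 min.
Regular 40 h 0 min = 2400 min at $18.00/h; overtime 21 h 11 min = 1271 min at $27.00/h.
Pay = (2400 × $18.00 + 1271 × $27.00) ÷ 60 = $1291.95.

$1291.95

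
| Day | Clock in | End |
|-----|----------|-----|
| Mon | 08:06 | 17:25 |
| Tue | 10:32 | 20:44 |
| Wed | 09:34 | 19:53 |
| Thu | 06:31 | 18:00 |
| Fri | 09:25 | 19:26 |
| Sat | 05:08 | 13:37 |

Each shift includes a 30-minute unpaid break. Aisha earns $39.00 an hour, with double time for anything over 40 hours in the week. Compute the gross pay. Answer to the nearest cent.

$2871.70

Mon: 08:06–17:25 = 9 h 19 min; less 30 min break → 8 h 49 min
Tue: 10:32–20:44 = 10 h 12 min; less 30 min break → 9 h 42 min
Wed: 09:34–19:53 = 10 h 19 min; less 30 min break → 9 h 49 min
Thu: 06:31–18:00 = 11 h 29 min; less 30 min break → 10 h 59 min
Fri: 09:25–19:26 = 10 h 1 min; less 30 min break → 9 h 31 min
Sat: 05:08–13:37 = 8 h 29 min; less 30 min break → 7 h 59 min
Total worked: 56 h 49 min = 3409 min.
Regular 40 h 0 min = 2400 min at $39.00/h; overtime 16 h 49 min = 1009 min at $78.00/h.
Pay = (2400 × $39.00 + 1009 × $78.00) ÷ 60 = $2871.70.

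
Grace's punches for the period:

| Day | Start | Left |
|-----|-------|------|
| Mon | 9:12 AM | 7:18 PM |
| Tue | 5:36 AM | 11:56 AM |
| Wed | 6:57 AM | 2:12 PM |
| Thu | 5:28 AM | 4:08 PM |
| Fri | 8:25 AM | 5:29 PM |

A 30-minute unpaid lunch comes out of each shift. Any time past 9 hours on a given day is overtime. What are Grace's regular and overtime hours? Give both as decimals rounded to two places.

Regular 39.15 hours, overtime 1.77 hours

Mon: 9:12 AM–7:18 PM = 10 h 6 min; less 30 min break → 9 h 36 min
Tue: 5:36 AM–11:56 AM = 6 h 20 min; less 30 min break → 5 h 50 min
Wed: 6:57 AM–2:12 PM = 7 h 15 min; less 30 min break → 6 h 45 min
Thu: 5:28 AM–4:08 PM = 10 h 40 min; less 30 min break → 10 h 10 min
Fri: 8:25 AM–5:29 PM = 9 h 4 min; less 30 min break → 8 h 34 min
Mon reg 9 h 0 min / OT 0 h 36 min; Tue reg 5 h 50 min / OT 0 h 0 min; Wed reg 6 h 45 min / OT 0 h 0 min; Thu reg 9 h 0 min / OT 1 h 10 min; Fri reg 8 h 34 min / OT 0 h 0 min.
Totals: regular 39 h 9 min, overtime 1 h 46 min.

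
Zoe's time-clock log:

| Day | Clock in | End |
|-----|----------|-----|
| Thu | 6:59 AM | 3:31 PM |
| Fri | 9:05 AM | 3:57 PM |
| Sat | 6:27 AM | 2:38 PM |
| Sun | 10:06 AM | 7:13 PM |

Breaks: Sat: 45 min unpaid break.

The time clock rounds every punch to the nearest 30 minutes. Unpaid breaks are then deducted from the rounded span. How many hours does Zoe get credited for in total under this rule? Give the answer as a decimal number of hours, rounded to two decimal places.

Thu: in 6:59 AM→7:00 AM, out 3:31 PM→3:30 PM; 8 h 30 min
Fri: in 9:05 AM→9:00 AM, out 3:57 PM→4:00 PM; 7 h 0 min
Sat: in 6:27 AM→6:30 AM, out 2:38 PM→2:30 PM; 8 h 0 min − 45 min = 7 h 15 min
Sun: in 10:06 AM→10:00 AM, out 7:13 PM→7:00 PM; 9 h 0 min
Total credited: 31 h 45 min.

31.75 hours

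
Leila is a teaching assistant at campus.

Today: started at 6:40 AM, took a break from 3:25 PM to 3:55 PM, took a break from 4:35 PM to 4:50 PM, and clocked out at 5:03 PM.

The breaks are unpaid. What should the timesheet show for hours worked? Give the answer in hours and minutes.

9 h 38 min

Today: 6:40 AM–5:03 PM = 10 h 23 min; less 45 min break → 9 h 38 min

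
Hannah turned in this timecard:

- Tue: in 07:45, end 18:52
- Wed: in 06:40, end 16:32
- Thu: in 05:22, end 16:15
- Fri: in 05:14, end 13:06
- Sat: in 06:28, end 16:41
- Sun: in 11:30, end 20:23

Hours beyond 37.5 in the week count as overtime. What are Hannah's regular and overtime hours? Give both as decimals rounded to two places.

Tue: 07:45–18:52 = 11 h 7 min
Wed: 06:40–16:32 = 9 h 52 min
Thu: 05:22–16:15 = 10 h 53 min
Fri: 05:14–13:06 = 7 h 52 min
Sat: 06:28–16:41 = 10 h 13 min
Sun: 11:30–20:23 = 8 h 53 min
Total worked: 58 h 50 min = 58.83 h.
Threshold 37.5 h → overtime 21 h 20 min, regular 37 h 30 min.

Regular 37.50 hours, overtime 21.33 hours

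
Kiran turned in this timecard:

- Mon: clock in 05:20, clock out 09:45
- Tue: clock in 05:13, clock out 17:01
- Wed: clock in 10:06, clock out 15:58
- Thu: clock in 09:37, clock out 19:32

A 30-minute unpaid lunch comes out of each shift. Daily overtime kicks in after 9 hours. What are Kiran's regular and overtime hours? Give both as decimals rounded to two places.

Mon: 05:20–09:45 = 4 h 25 min; less 30 min break → 3 h 55 min
Tue: 05:13–17:01 = 11 h 48 min; less 30 min break → 11 h 18 min
Wed: 10:06–15:58 = 5 h 52 min; less 30 min break → 5 h 22 min
Thu: 09:37–19:32 = 9 h 55 min; less 30 min break → 9 h 25 min
Mon reg 3 h 55 min / OT 0 h 0 min; Tue reg 9 h 0 min / OT 2 h 18 min; Wed reg 5 h 22 min / OT 0 h 0 min; Thu reg 9 h 0 min / OT 0 h 25 min.
Totals: regular 27 h 17 min, overtime 2 h 43 min.

Regular 27.28 hours, overtime 2.72 hours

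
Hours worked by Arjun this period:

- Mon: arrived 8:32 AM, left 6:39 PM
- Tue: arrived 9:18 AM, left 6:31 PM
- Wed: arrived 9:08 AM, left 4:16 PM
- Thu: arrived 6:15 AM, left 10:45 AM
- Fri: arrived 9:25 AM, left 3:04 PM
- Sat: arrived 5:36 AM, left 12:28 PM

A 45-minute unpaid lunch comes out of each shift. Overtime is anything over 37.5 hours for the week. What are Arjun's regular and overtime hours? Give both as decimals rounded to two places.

Regular 37.50 hours, overtime 1.48 hours

Mon: 8:32 AM–6:39 PM = 10 h 7 min; less 45 min break → 9 h 22 min
Tue: 9:18 AM–6:31 PM = 9 h 13 min; less 45 min break → 8 h 28 min
Wed: 9:08 AM–4:16 PM = 7 h 8 min; less 45 min break → 6 h 23 min
Thu: 6:15 AM–10:45 AM = 4 h 30 min; less 45 min break → 3 h 45 min
Fri: 9:25 AM–3:04 PM = 5 h 39 min; less 45 min break → 4 h 54 min
Sat: 5:36 AM–12:28 PM = 6 h 52 min; less 45 min break → 6 h 7 min
Total worked: 38 h 59 min = 38.98 h.
Threshold 37.5 h → overtime 1 h 29 min, regular 37 h 30 min.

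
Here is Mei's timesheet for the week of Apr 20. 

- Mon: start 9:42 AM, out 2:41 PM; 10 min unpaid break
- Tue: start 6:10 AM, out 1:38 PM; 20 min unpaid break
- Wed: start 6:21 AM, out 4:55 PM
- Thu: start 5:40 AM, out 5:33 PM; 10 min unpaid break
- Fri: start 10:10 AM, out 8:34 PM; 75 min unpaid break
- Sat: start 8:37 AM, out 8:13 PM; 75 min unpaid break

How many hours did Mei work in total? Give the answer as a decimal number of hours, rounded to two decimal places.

53.73 hours

Mon: 9:42 AM–2:41 PM = 4 h 59 min; less 10 min break → 4 h 49 min
Tue: 6:10 AM–1:38 PM = 7 h 28 min; less 20 min break → 7 h 8 min
Wed: 6:21 AM–4:55 PM = 10 h 34 min
Thu: 5:40 AM–5:33 PM = 11 h 53 min; less 10 min break → 11 h 43 min
Fri: 10:10 AM–8:34 PM = 10 h 24 min; less 75 min break → 9 h 9 min
Sat: 8:37 AM–8:13 PM = 11 h 36 min; less 75 min break → 10 h 21 min
Total: 4 h 49 min + 7 h 8 min + 10 h 34 min + 11 h 43 min + 9 h 9 min + 10 h 21 min = 53 h 44 min.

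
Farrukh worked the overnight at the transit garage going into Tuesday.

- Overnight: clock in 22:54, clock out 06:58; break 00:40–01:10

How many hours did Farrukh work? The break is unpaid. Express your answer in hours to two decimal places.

7.57 hours

Overnight: 22:54 → midnight = 1 h 6 min; midnight → 06:58 = 6 h 58 min; span 8 h 4 min; less 30 min break → 7 h 34 min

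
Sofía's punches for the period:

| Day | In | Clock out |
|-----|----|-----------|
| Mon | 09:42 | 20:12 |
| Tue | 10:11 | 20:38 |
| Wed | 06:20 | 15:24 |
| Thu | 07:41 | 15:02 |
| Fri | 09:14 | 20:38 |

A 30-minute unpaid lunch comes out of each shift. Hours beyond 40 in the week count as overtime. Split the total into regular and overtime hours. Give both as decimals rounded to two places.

Regular 40.00 hours, overtime 6.27 hours

Mon: 09:42–20:12 = 10 h 30 min; less 30 min break → 10 h 0 min
Tue: 10:11–20:38 = 10 h 27 min; less 30 min break → 9 h 57 min
Wed: 06:20–15:24 = 9 h 4 min; less 30 min break → 8 h 34 min
Thu: 07:41–15:02 = 7 h 21 min; less 30 min break → 6 h 51 min
Fri: 09:14–20:38 = 11 h 24 min; less 30 min break → 10 h 54 min
Total worked: 46 h 16 min = 46.27 h.
Threshold 40 h → overtime 6 h 16 min, regular 40 h 0 min.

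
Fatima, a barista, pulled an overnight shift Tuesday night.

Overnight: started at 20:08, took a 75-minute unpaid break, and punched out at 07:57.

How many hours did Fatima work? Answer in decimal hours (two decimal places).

10.57 hours

Overnight: 20:08 → midnight = 3 h 52 min; midnight → 07:57 = 7 h 57 min; span 11 h 49 min; less 75 min break → 10 h 34 min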